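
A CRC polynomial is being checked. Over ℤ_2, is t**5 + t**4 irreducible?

Write m(t) = t**5 + t**4.
Check for roots in ℤ_2: m(0) = 0 → root; m(1) = 0 → root.
m(0) = 0, so (t) divides m(t); m is reducible.

No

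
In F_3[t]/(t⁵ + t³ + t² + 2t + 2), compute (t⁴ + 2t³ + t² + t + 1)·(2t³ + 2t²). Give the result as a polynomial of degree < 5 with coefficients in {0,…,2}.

Multiply in F_3[t]: (t⁴ + 2t³ + t² + t + 1)·(2t³ + 2t²) = 2t⁷ + t⁴ + t³ + 2t².
Reduce using t⁵ ≡ 2t³ + 2t² + t + 1 (mod t⁵ + t³ + t² + 2t + 2).
Reduced: 2t⁴ + 2t³ + t + 1.

2t^4 + 2t^3 + t + 1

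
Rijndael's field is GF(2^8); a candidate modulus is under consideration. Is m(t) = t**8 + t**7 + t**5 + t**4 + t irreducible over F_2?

No

Check for roots in F_2: m(0) = 0 → root; m(1) = 1.
m(0) = 0, so (t) divides m(t); m is reducible.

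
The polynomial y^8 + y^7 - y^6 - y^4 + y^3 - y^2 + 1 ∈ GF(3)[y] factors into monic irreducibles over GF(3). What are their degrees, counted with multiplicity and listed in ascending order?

1, 2, 2, 3

Write h(y) = y^8 + y^7 - y^6 - y^4 + y^3 - y^2 + 1.
Roots in GF(3): h(0) = 1; h(1) = 1; h(2) = 0 → root.
Linear factors from roots: (y + 1).
Complete factorization: h(y) = (y + 1)·(y^2 + y - 1)·(y^2 - y - 1)·(y^3 - y + 1).
Factor degrees with multiplicity: 1 + 2 + 2 + 3 = 8.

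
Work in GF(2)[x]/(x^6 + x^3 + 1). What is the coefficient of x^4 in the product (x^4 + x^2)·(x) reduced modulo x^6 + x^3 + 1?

0

Multiply in GF(2)[x]: (x^4 + x^2)·(x) = x^5 + x^3.
Reduced: x^5 + x^3.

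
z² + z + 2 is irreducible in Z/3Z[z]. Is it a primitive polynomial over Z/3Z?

Yes

Write f(z) = z² + z + 2.
|GF(3^2)^×| = 3^2 − 1 = 8. Prime factorization: 8 = 2^3.
f is primitive ⇔ z has order 8 in GF(3)[z]/(f), i.e. z^(8/q) ≠ 1 for each prime q | 8.
z^(4) mod f = 2.
None equal 1, so z has full order 8; f is primitive.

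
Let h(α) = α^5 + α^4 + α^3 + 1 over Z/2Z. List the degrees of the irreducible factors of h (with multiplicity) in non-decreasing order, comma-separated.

1, 1, 3

Roots in Z/2Z: h(0) = 1; h(1) = 0 → root.
Linear factors from roots: (α + 1).
Complete factorization: h(α) = (α + 1)^2·(α^3 + α^2 + 1).
Factor degrees with multiplicity: 1 + 1 + 3 = 5.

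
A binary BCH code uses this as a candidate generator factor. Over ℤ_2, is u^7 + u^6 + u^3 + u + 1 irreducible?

Yes

Write m(u) = u^7 + u^6 + u^3 + u + 1.
Check for roots in ℤ_2: m(0) = 1; m(1) = 1.
No roots, so no linear factors.
Monic irreducibles of degree 2 over GF(2): u^2 + u + 1.
None of them divide m (all give nonzero remainder).
Monic irreducibles of degree 3 over GF(2): u^3 + u + 1, u^3 + u^2 + 1.
None of them divide m (all give nonzero remainder).
No irreducible factor of degree ≤ 3 exists, so m is irreducible over GF(2).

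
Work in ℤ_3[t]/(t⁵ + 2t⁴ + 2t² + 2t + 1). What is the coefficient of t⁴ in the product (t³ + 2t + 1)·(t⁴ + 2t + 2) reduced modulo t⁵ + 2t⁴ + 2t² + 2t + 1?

Multiply in ℤ_3[t]: (t³ + 2t + 1)·(t⁴ + 2t + 2) = t⁷ + 2t⁵ + 2t³ + t² + 2.
Reduce using t⁵ ≡ t⁴ + t² + t + 2 (mod t⁵ + 2t⁴ + 2t² + 2t + 1).
Reduced: t⁴ + t³ + t² + 2t + 2.

1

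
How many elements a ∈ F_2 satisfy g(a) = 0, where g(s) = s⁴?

Evaluate at each of the 2 elements of F_2:
g(0) = 0 → root; g(1) = 1.
Roots: {0}.

1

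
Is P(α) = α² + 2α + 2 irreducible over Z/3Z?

Yes

Check for roots in Z/3Z: P(0) = 2; P(1) = 2; P(2) = 1.
No roots. A degree-2 polynomial over a field with no linear factor is irreducible.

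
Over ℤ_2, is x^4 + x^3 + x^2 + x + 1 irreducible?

Write m(x) = x^4 + x^3 + x^2 + x + 1.
Check for roots in ℤ_2: m(0) = 1; m(1) = 1.
No roots, so no linear factors.
Monic irreducibles of degree 2 over GF(2): x^2 + x + 1.
None of them divide m (all give nonzero remainder).
No irreducible factor of degree ≤ 2 exists, so m is irreducible over GF(2).

Yes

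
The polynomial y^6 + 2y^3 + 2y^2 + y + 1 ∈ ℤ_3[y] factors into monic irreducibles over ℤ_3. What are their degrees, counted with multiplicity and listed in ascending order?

Write f(y) = y^6 + 2y^3 + 2y^2 + y + 1.
Roots in ℤ_3: f(0) = 1; f(1) = 1; f(2) = 1.
Complete factorization: f(y) = (y^6 + 2y^3 + 2y^2 + y + 1).
Factor degrees with multiplicity: 6 = 6.

6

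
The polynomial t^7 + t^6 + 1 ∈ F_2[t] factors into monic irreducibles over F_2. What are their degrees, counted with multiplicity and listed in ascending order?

Write f(t) = t^7 + t^6 + 1.
Roots in F_2: f(0) = 1; f(1) = 1.
Complete factorization: f(t) = (t^7 + t^6 + 1).
Factor degrees with multiplicity: 7 = 7.

7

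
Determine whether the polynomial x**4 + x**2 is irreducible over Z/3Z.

No

Write g(x) = x**4 + x**2.
Check for roots in Z/3Z: g(0) = 0 → root; g(1) = 2; g(2) = 2.
g(0) = 0, so (x) divides g(x); g is reducible.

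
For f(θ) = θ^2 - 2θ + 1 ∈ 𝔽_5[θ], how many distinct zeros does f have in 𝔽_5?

Evaluate at each of the 5 elements of 𝔽_5:
f(0) = 1; f(1) = 0 → root; f(2) = 1; f(3) = 4; f(4) = 4.
Roots: {1}.

1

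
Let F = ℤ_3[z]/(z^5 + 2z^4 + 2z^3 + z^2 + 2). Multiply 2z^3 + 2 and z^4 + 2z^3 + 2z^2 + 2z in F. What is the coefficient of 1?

Multiply in ℤ_3[z]: (2z^3 + 2)·(z^4 + 2z^3 + 2z^2 + 2z) = 2z^7 + z^6 + z^5 + z^3 + z^2 + z.
Reduce using z^5 ≡ z^4 + z^3 + 2z^2 + 1 (mod z^5 + 2z^4 + 2z^3 + z^2 + 2).
Reduced: z^4 + z^3 + z.

0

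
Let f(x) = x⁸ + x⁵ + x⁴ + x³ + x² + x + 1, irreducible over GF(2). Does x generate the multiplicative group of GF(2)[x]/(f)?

|GF(2^8)^×| = 2^8 − 1 = 255. Prime factorization: 255 = 3·5·17.
f is primitive ⇔ x has order 255 in GF(2)[x]/(f), i.e. x^(255/q) ≠ 1 for each prime q | 255.
x^(85) mod f = 1
x^(51) mod f = x⁷ + x⁵ + x³ + x² + x + 1.
x^(15) mod f = x⁶ + x³ + x + 1.
Since x^(85) = 1, the order of x divides 85 < 255; not primitive.

No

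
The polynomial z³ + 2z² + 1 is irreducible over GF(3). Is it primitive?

Yes

Write f(z) = z³ + 2z² + 1.
|GF(3^3)^×| = 3^3 − 1 = 26. Prime factorization: 26 = 2·13.
f is primitive ⇔ z has order 26 in GF(3)[z]/(f), i.e. z^(26/q) ≠ 1 for each prime q | 26.
z^(13) mod f = 2.
z^(2) mod f = z².
None equal 1, so z has full order 26; f is primitive.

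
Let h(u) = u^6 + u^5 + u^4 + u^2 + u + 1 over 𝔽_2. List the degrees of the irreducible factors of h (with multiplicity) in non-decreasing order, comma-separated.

Roots in 𝔽_2: h(0) = 1; h(1) = 0 → root.
Linear factors from roots: (u + 1).
Complete factorization: h(u) = (u + 1)^4·(u^2 + u + 1).
Factor degrees with multiplicity: 1 + 1 + 1 + 1 + 2 = 6.

1, 1, 1, 1, 2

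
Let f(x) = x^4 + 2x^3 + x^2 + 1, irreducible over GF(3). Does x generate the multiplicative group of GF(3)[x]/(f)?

|GF(3^4)^×| = 3^4 − 1 = 80. Prime factorization: 80 = 2^4·5.
f is primitive ⇔ x has order 80 in GF(3)[x]/(f), i.e. x^(80/q) ≠ 1 for each prime q | 80.
x^(40) mod f = 1
x^(16) mod f = x^3 + x^2 + 2x.
Since x^(40) = 1, the order of x divides 40 < 80; not primitive.

No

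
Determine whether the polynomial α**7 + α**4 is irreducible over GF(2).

No

Write h(α) = α**7 + α**4.
Check for roots in GF(2): h(0) = 0 → root; h(1) = 0 → root.
h(0) = 0, so (α) divides h(α); h is reducible.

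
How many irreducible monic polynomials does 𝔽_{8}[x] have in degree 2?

x^(8^2) − x is the product of all monic irreducibles of degree dividing 2; Möbius inversion gives N = (1/2) Σ μ(2/d)·8^d.
Divisors of 2: 1, 2; μ(2/d) for each: -1, 1.
Σ = − 8^1 + 8^2 = 56.
N = 56/2 = 28.

28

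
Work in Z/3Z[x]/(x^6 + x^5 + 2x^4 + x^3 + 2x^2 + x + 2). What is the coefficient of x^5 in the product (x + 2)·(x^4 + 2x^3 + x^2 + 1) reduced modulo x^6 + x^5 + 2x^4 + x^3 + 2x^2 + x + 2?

1

Multiply in Z/3Z[x]: (x + 2)·(x^4 + 2x^3 + x^2 + 1) = x^5 + x^4 + 2x^3 + 2x^2 + x + 2.
Reduced: x^5 + x^4 + 2x^3 + 2x^2 + x + 2.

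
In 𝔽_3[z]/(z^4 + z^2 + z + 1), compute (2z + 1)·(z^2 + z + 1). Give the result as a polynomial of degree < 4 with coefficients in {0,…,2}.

2z^3 + 1

Multiply in 𝔽_3[z]: (2z + 1)·(z^2 + z + 1) = 2z^3 + 1.
Reduced: 2z^3 + 1.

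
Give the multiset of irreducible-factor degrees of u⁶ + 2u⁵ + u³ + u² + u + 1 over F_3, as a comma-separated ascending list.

Write g(u) = u⁶ + 2u⁵ + u³ + u² + u + 1.
Roots in F_3: g(0) = 1; g(1) = 1; g(2) = 2.
Complete factorization: g(u) = (u⁶ + 2u⁵ + u³ + u² + u + 1).
Factor degrees with multiplicity: 6 = 6.

6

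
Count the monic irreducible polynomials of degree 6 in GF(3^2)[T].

x^(9^6) − x is the product of all monic irreducibles of degree dividing 6; Möbius inversion gives N = (1/6) Σ μ(6/d)·9^d.
Divisors of 6: 1, 2, 3, 6; μ(6/d) for each: 1, -1, -1, 1.
Σ = 9^1 − 9^2 − 9^3 + 9^6 = 530640.
N = 530640/6 = 88440.

88440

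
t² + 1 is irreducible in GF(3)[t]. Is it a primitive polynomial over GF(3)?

Write f(t) = t² + 1.
|GF(3^2)^×| = 3^2 − 1 = 8. Prime factorization: 8 = 2^3.
f is primitive ⇔ t has order 8 in GF(3)[t]/(f), i.e. t^(8/q) ≠ 1 for each prime q | 8.
t^(4) mod f = 1
Since t^(4) = 1, the order of t divides 4 < 8; not primitive.

No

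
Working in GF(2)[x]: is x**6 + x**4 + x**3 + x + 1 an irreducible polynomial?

Yes

Write f(x) = x**6 + x**4 + x**3 + x + 1.
Check for roots in GF(2): f(0) = 1; f(1) = 1.
No roots, so no linear factors.
Monic irreducibles of degree 2 over GF(2): x**2 + x + 1.
None of them divide f (all give nonzero remainder).
Monic irreducibles of degree 3 over GF(2): x**3 + x + 1, x**3 + x**2 + 1.
None of them divide f (all give nonzero remainder).
No irreducible factor of degree ≤ 3 exists, so f is irreducible over GF(2).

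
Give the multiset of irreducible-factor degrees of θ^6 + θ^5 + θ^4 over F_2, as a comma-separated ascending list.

1, 1, 1, 1, 2

Write g(θ) = θ^6 + θ^5 + θ^4.
Roots in F_2: g(0) = 0 → root; g(1) = 1.
Linear factors from roots: (θ).
Complete factorization: g(θ) = (θ)^4·(θ^2 + θ + 1).
Factor degrees with multiplicity: 1 + 1 + 1 + 1 + 2 = 6.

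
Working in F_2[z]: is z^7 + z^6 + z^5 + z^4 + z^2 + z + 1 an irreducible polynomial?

Write g(z) = z^7 + z^6 + z^5 + z^4 + z^2 + z + 1.
Check for roots in F_2: g(0) = 1; g(1) = 1.
No roots, so no linear factors.
Monic irreducibles of degree 2 over GF(2): z^2 + z + 1.
None of them divide g (all give nonzero remainder).
Monic irreducibles of degree 3 over GF(2): z^3 + z + 1, z^3 + z^2 + 1.
None of them divide g (all give nonzero remainder).
No irreducible factor of degree ≤ 3 exists, so g is irreducible over GF(2).

Yes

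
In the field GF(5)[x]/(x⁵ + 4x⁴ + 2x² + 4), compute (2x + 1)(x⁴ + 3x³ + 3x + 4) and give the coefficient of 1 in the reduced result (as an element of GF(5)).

1

Multiply in GF(5)[x]: (2x + 1)·(x⁴ + 3x³ + 3x + 4) = 2x⁵ + 2x⁴ + 3x³ + x² + x + 4.
Reduce using x⁵ ≡ x⁴ + 3x² + 1 (mod x⁵ + 4x⁴ + 2x² + 4).
Reduced: 4x⁴ + 3x³ + 2x² + x + 1.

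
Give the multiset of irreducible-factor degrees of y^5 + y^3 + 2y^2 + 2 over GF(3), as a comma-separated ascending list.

Write f(y) = y^5 + y^3 + 2y^2 + 2.
Roots in GF(3): f(0) = 2; f(1) = 0 → root; f(2) = 2.
Linear factors from roots: (y + 2).
Complete factorization: f(y) = (y + 2)^3·(y^2 + 1).
Factor degrees with multiplicity: 1 + 1 + 1 + 2 = 5.

1, 1, 1, 2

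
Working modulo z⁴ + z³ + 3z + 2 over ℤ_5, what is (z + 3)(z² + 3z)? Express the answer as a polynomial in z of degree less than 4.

z^3 + z^2 + 4z

Multiply in ℤ_5[z]: (z + 3)·(z² + 3z) = z³ + z² + 4z.
Reduced: z³ + z² + 4z.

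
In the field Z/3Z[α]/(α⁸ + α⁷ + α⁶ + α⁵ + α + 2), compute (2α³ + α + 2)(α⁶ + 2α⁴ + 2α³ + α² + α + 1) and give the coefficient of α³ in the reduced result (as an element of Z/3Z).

1

Multiply in Z/3Z[α]: (2α³ + α + 2)·(α⁶ + 2α⁴ + 2α³ + α² + α + 1) = 2α⁹ + 2α⁷ + α⁵ + 2α⁴ + α³ + 2.
Reduce using α⁸ ≡ 2α⁷ + 2α⁶ + 2α⁵ + 2α + 1 (mod α⁸ + α⁷ + α⁶ + α⁵ + α + 2).
Reduced: 2α⁷ + 2α⁴ + α³ + α² + α.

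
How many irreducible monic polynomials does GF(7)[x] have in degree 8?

720300

The number of monic irreducibles of degree 8 over GF(7) is (1/8)·Σ_{d∣8} μ(8/d) 7^d.
Divisors of 8: 1, 2, 4, 8; μ(8/d) for each: 0, 0, -1, 1.
Σ = − 7^4 + 7^8 = 5762400.
N = 5762400/8 = 720300.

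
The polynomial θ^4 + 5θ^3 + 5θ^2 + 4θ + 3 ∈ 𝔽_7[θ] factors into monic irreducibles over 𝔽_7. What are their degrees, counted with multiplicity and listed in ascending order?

Write f(θ) = θ^4 + 5θ^3 + 5θ^2 + 4θ + 3.
Linear factors from roots: (θ + 1).
Complete factorization: f(θ) = (θ + 1)·(θ^3 + 4θ^2 + θ + 3).
Factor degrees with multiplicity: 1 + 3 = 4.

1, 3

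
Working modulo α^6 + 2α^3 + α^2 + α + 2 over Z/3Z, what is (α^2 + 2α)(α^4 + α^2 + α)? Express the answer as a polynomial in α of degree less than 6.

Multiply in Z/3Z[α]: (α^2 + 2α)·(α^4 + α^2 + α) = α^6 + 2α^5 + α^4 + 2α^2.
Reduce using α^6 ≡ α^3 + 2α^2 + 2α + 1 (mod α^6 + 2α^3 + α^2 + α + 2).
Reduced: 2α^5 + α^4 + α^3 + α^2 + 2α + 1.

2α^5 + α^4 + α^3 + α^2 + 2α + 1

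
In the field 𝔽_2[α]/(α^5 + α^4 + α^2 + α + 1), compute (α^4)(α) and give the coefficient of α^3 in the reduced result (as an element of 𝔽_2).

Multiply in 𝔽_2[α]: (α^4)·(α) = α^5.
Reduce using α^5 ≡ α^4 + α^2 + α + 1 (mod α^5 + α^4 + α^2 + α + 1).
Reduced: α^4 + α^2 + α + 1.

0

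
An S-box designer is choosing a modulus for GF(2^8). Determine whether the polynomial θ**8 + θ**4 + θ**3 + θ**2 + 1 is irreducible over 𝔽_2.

Yes

Write f(θ) = θ**8 + θ**4 + θ**3 + θ**2 + 1.
Check for roots in 𝔽_2: f(0) = 1; f(1) = 1.
No roots, so no linear factors.
Monic irreducibles of degree 2 over GF(2): θ**2 + θ + 1.
None of them divide f (all give nonzero remainder).
Monic irreducibles of degree 3 over GF(2): θ**3 + θ + 1, θ**3 + θ**2 + 1.
None of them divide f (all give nonzero remainder).
Monic irreducibles of degree 4 over GF(2): θ**4 + θ + 1, θ**4 + θ**3 + 1, θ**4 + θ**3 + θ**2 + θ + 1.
None of them divide f (all give nonzero remainder).
No irreducible factor of degree ≤ 4 exists, so f is irreducible over GF(2).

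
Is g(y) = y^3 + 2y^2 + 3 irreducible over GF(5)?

Check for roots in GF(5): g(0) = 3; g(1) = 1; g(2) = 4; g(3) = 3; g(4) = 4.
No roots. A degree-3 polynomial over a field with no linear factor is irreducible.

Yes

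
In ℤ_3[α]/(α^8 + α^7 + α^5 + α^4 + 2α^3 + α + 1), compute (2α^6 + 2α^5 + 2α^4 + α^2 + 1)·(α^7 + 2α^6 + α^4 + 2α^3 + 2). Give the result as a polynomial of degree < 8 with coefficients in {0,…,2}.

α^5 + 2α^4 + α^2 + 2α

Multiply in ℤ_3[α]: (2α^6 + 2α^5 + 2α^4 + α^2 + 1)·(α^7 + 2α^6 + α^4 + 2α^3 + 2) = 2α^13 + α^9 + 2α^8 + 2α^7 + α^6 + 2α^4 + 2α^3 + 2α^2 + 2.
Reduce using α^8 ≡ 2α^7 + 2α^5 + 2α^4 + α^3 + 2α + 2 (mod α^8 + α^7 + α^5 + α^4 + 2α^3 + α + 1).
Reduced: α^5 + 2α^4 + α^2 + 2α.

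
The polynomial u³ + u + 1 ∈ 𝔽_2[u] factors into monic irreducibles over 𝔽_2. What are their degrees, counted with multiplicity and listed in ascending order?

Write h(u) = u³ + u + 1.
Roots in 𝔽_2: h(0) = 1; h(1) = 1.
Complete factorization: h(u) = (u³ + u + 1).
Factor degrees with multiplicity: 3 = 3.

3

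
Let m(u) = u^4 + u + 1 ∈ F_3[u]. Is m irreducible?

No

Check for roots in F_3: m(0) = 1; m(1) = 0 → root; m(2) = 1.
m(1) = 0, so (u − 1) divides m(u); m is reducible.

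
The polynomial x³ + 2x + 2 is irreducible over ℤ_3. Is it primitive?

Write f(x) = x³ + 2x + 2.
|GF(3^3)^×| = 3^3 − 1 = 26. Prime factorization: 26 = 2·13.
f is primitive ⇔ x has order 26 in GF(3)[x]/(f), i.e. x^(26/q) ≠ 1 for each prime q | 26.
x^(13) mod f = 1
x^(2) mod f = x².
Since x^(13) = 1, the order of x divides 13 < 26; not primitive.

No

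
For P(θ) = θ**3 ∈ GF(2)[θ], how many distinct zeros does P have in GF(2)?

1

Evaluate at each of the 2 elements of GF(2):
P(0) = 0 → root; P(1) = 1.
Roots: {0}.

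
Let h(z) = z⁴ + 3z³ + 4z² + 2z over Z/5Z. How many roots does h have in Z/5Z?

4

Evaluate at each of the 5 elements of Z/5Z:
h(0) = 0 → root; h(1) = 0 → root; h(2) = 0 → root; h(3) = 4; h(4) = 0 → root.
Roots: {0, 1, 2, 4}.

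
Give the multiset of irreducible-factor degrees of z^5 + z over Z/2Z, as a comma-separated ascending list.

1, 1, 1, 1, 1

Write g(z) = z^5 + z.
Roots in Z/2Z: g(0) = 0 → root; g(1) = 0 → root.
Linear factors from roots: (z), (z + 1).
Complete factorization: g(z) = (z)·(z + 1)^4.
Factor degrees with multiplicity: 1 + 1 + 1 + 1 + 1 = 5.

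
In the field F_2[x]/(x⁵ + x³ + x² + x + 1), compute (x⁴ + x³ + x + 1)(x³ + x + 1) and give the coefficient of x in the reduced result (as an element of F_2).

Multiply in F_2[x]: (x⁴ + x³ + x + 1)·(x³ + x + 1) = x⁷ + x⁶ + x⁵ + x⁴ + x² + 1.
Reduce using x⁵ ≡ x³ + x² + x + 1 (mod x⁵ + x³ + x² + x + 1).
Reduced: x⁴ + x² + x + 1.

1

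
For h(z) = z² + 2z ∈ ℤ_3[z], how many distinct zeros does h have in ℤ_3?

2

Evaluate at each of the 3 elements of ℤ_3:
h(0) = 0 → root; h(1) = 0 → root; h(2) = 2.
Roots: {0, 1}.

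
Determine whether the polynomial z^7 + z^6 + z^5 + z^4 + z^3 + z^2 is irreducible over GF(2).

Write h(z) = z^7 + z^6 + z^5 + z^4 + z^3 + z^2.
Check for roots in GF(2): h(0) = 0 → root; h(1) = 0 → root.
h(0) = 0, so (z) divides h(z); h is reducible.

No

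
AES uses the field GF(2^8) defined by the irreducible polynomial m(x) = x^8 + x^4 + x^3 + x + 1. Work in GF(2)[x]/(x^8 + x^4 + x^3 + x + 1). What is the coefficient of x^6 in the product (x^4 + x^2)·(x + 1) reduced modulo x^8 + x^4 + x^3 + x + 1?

Multiply in GF(2)[x]: (x^4 + x^2)·(x + 1) = x^5 + x^4 + x^3 + x^2.
Reduced: x^5 + x^4 + x^3 + x^2.

0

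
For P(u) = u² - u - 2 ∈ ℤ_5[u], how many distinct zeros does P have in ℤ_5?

Evaluate at each of the 5 elements of ℤ_5:
P(0) = 3; P(1) = 3; P(2) = 0 → root; P(3) = 4; P(4) = 0 → root.
Roots: {2, 4}.

2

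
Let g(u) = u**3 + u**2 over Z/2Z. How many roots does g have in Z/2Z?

Evaluate at each of the 2 elements of Z/2Z:
g(0) = 0 → root; g(1) = 0 → root.
Roots: {0, 1}.

2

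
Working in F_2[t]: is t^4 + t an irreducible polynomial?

No

Write P(t) = t^4 + t.
Check for roots in F_2: P(0) = 0 → root; P(1) = 0 → root.
P(0) = 0, so (t) divides P(t); P is reducible.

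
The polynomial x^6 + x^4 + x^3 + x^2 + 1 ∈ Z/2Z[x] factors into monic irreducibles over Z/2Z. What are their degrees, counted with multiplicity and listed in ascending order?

2, 4

Write f(x) = x^6 + x^4 + x^3 + x^2 + 1.
Roots in Z/2Z: f(0) = 1; f(1) = 1.
Complete factorization: f(x) = (x^2 + x + 1)·(x^4 + x^3 + x^2 + x + 1).
Factor degrees with multiplicity: 2 + 4 = 6.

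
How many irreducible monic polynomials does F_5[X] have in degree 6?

x^(5^6) − x is the product of all monic irreducibles of degree dividing 6; Möbius inversion gives N = (1/6) Σ μ(6/d)·5^d.
Divisors of 6: 1, 2, 3, 6; μ(6/d) for each: 1, -1, -1, 1.
Σ = 5^1 − 5^2 − 5^3 + 5^6 = 15480.
N = 15480/6 = 2580.

2580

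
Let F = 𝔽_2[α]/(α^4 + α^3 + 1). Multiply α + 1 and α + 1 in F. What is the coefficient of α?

Multiply in 𝔽_2[α]: (α + 1)·(α + 1) = α^2 + 1.
Reduced: α^2 + 1.

0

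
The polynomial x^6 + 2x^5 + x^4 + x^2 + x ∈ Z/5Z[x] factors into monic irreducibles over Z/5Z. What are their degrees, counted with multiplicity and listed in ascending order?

1, 1, 1, 3

Write h(x) = x^6 + 2x^5 + x^4 + x^2 + x.
Roots in Z/5Z: h(0) = 0 → root; h(1) = 1; h(2) = 0 → root; h(3) = 3; h(4) = 0 → root.
Linear factors from roots: (x), (x - 2), (x + 1).
Complete factorization: h(x) = (x)·(x + 1)·(x - 2)·(x^3 - 2x^2 + x + 2).
Factor degrees with multiplicity: 1 + 1 + 1 + 3 = 6.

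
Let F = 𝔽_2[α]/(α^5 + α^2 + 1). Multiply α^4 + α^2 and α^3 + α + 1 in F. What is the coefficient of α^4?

Multiply in 𝔽_2[α]: (α^4 + α^2)·(α^3 + α + 1) = α^7 + α^4 + α^3 + α^2.
Reduce using α^5 ≡ α^2 + 1 (mod α^5 + α^2 + 1).
Reduced: α^3.

0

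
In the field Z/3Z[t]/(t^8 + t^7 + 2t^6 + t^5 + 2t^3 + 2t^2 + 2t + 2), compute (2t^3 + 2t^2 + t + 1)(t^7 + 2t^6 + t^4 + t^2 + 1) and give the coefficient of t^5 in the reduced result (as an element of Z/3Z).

2

Multiply in Z/3Z[t]: (2t^3 + 2t^2 + t + 1)·(t^7 + 2t^6 + t^4 + t^2 + 1) = 2t^10 + 2t^8 + 2t^7 + t^6 + t + 1.
Reduce using t^8 ≡ 2t^7 + t^6 + 2t^5 + t^3 + t^2 + t + 1 (mod t^8 + t^7 + 2t^6 + t^5 + 2t^3 + 2t^2 + 2t + 2).
Reduced: t^7 + 2t^5 + 2t + 1.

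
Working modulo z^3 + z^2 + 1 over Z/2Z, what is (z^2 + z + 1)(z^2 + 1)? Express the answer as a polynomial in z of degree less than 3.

1

Multiply in Z/2Z[z]: (z^2 + z + 1)·(z^2 + 1) = z^4 + z^3 + z + 1.
Reduce using z^3 ≡ z^2 + 1 (mod z^3 + z^2 + 1).
Reduced: 1.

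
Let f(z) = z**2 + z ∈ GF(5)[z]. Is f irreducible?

Check for roots in GF(5): f(0) = 0 → root; f(1) = 2; f(2) = 1; f(3) = 2; f(4) = 0 → root.
f(0) = 0, so (z) divides f(z); f is reducible.

No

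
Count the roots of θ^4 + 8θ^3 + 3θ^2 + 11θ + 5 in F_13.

1

Write f(θ) = θ^4 + 8θ^3 + 3θ^2 + 11θ + 5.
Evaluate at each of the 13 elements of F_13:
f(0) = 5; f(1) = 2; f(2) = 2; f(3) = 11; f(4) = 7; f(5) = 5; f(6) = 5; f(7) = 5; f(8) = 1; f(9) = 0 → root; f(10) = 7; f(11) = 12; f(12) = 3.
Roots: {9}.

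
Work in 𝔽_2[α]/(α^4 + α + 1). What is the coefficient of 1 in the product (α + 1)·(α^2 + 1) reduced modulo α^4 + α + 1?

Multiply in 𝔽_2[α]: (α + 1)·(α^2 + 1) = α^3 + α^2 + α + 1.
Reduced: α^3 + α^2 + α + 1.

1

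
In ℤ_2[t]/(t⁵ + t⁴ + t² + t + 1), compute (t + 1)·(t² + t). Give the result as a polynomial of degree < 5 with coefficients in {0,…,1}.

t^3 + t

Multiply in ℤ_2[t]: (t + 1)·(t² + t) = t³ + t.
Reduced: t³ + t.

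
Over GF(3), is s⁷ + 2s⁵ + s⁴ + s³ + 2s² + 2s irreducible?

Write f(s) = s⁷ + 2s⁵ + s⁴ + s³ + 2s² + 2s.
Check for roots in GF(3): f(0) = 0 → root; f(1) = 0 → root; f(2) = 0 → root.
f(0) = 0, so (s) divides f(s); f is reducible.

No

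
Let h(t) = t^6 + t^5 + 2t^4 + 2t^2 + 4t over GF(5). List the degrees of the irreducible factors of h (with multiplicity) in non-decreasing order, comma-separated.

Roots in GF(5): h(0) = 0 → root; h(1) = 0 → root; h(2) = 4; h(3) = 4; h(4) = 0 → root.
Linear factors from roots: (t), (t + 4), (t + 1).
Complete factorization: h(t) = (t)·(t + 1)·(t + 4)·(t^3 + t^2 + 3t + 1).
Factor degrees with multiplicity: 1 + 1 + 1 + 3 = 6.

1, 1, 1, 3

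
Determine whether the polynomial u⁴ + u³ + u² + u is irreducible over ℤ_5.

Write P(u) = u⁴ + u³ + u² + u.
Check for roots in ℤ_5: P(0) = 0 → root; P(1) = 4; P(2) = 0 → root; P(3) = 0 → root; P(4) = 0 → root.
P(0) = 0, so (u) divides P(u); P is reducible.

No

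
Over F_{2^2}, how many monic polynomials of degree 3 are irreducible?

Gauss's count: N_{4}(3) = (1/3) Σ_{d|3} μ(3/d)·4^d.
Divisors of 3: 1, 3; μ(3/d) for each: -1, 1.
Σ = − 4^1 + 4^3 = 60.
N = 60/3 = 20.

20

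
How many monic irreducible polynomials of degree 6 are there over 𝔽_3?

By the necklace-counting formula, N_3(6) = (1/6) Σ_{d|6} μ(6/d)·3^d.
Divisors of 6: 1, 2, 3, 6; μ(6/d) for each: 1, -1, -1, 1.
Σ = 3^1 − 3^2 − 3^3 + 3^6 = 696.
N = 696/6 = 116.

116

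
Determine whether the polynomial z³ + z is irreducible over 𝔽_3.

No

Write P(z) = z³ + z.
Check for roots in 𝔽_3: P(0) = 0 → root; P(1) = 2; P(2) = 1.
P(0) = 0, so (z) divides P(z); P is reducible.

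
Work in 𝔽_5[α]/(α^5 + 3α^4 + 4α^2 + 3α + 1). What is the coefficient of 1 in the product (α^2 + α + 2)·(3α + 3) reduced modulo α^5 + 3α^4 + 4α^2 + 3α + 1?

1

Multiply in 𝔽_5[α]: (α^2 + α + 2)·(3α + 3) = 3α^3 + α^2 + 4α + 1.
Reduced: 3α^3 + α^2 + 4α + 1.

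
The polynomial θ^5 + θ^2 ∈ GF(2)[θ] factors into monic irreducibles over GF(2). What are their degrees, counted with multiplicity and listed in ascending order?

1, 1, 1, 2

Write f(θ) = θ^5 + θ^2.
Roots in GF(2): f(0) = 0 → root; f(1) = 0 → root.
Linear factors from roots: (θ), (θ + 1).
Complete factorization: f(θ) = (θ + 1)·(θ)^2·(θ^2 + θ + 1).
Factor degrees with multiplicity: 1 + 1 + 1 + 2 = 5.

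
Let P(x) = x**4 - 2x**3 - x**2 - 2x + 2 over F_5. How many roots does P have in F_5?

0

Evaluate at each of the 5 elements of F_5:
P(0) = 2; P(1) = 3; P(2) = 4; P(3) = 4; P(4) = 1.
No element is a root.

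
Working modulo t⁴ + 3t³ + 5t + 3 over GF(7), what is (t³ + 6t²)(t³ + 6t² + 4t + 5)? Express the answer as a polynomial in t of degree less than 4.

Multiply in GF(7)[t]: (t³ + 6t²)·(t³ + 6t² + 4t + 5) = t⁶ + 5t⁵ + 5t⁴ + t³ + 2t².
Reduce using t⁴ ≡ 4t³ + 2t + 4 (mod t⁴ + 3t³ + 5t + 3).
Reduced: 6t³ + 3t² + 6t + 3.

6t^3 + 3t^2 + 6t + 3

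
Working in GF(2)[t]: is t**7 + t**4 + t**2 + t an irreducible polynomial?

Write f(t) = t**7 + t**4 + t**2 + t.
Check for roots in GF(2): f(0) = 0 → root; f(1) = 0 → root.
f(0) = 0, so (t) divides f(t); f is reducible.

No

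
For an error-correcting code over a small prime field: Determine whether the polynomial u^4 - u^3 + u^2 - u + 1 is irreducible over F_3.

Yes

Write P(u) = u^4 - u^3 + u^2 - u + 1.
Check for roots in F_3: P(0) = 1; P(1) = 1; P(2) = 2.
No roots, so no linear factors.
Monic irreducibles of degree 2 over GF(3): u^2 + 1, u^2 + u - 1, u^2 - u - 1.
None of them divide P (all give nonzero remainder).
No irreducible factor of degree ≤ 2 exists, so P is irreducible over GF(3).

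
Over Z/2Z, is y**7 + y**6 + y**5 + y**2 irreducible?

Write P(y) = y**7 + y**6 + y**5 + y**2.
Check for roots in Z/2Z: P(0) = 0 → root; P(1) = 0 → root.
P(0) = 0, so (y) divides P(y); P is reducible.

No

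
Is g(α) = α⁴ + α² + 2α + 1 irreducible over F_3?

Check for roots in F_3: g(0) = 1; g(1) = 2; g(2) = 1.
No roots, so no linear factors.
Monic irreducibles of degree 2 over GF(3): α² + 1, α² + α + 2, α² + 2α + 2.
None of them divide g (all give nonzero remainder).
No irreducible factor of degree ≤ 2 exists, so g is irreducible over GF(3).

Yes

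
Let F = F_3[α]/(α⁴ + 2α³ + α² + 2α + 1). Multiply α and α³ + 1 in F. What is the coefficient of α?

Multiply in F_3[α]: (α)·(α³ + 1) = α⁴ + α.
Reduce using α⁴ ≡ α³ + 2α² + α + 2 (mod α⁴ + 2α³ + α² + 2α + 1).
Reduced: α³ + 2α² + 2α + 2.

2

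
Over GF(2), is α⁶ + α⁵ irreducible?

Write P(α) = α⁶ + α⁵.
Check for roots in GF(2): P(0) = 0 → root; P(1) = 0 → root.
P(0) = 0, so (α) divides P(α); P is reducible.

No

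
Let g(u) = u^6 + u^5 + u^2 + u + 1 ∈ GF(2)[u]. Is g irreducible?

Yes

Check for roots in GF(2): g(0) = 1; g(1) = 1.
No roots, so no linear factors.
Monic irreducibles of degree 2 over GF(2): u^2 + u + 1.
None of them divide g (all give nonzero remainder).
Monic irreducibles of degree 3 over GF(2): u^3 + u + 1, u^3 + u^2 + 1.
None of them divide g (all give nonzero remainder).
No irreducible factor of degree ≤ 3 exists, so g is irreducible over GF(2).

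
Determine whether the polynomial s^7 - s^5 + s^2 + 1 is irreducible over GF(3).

Yes

Write P(s) = s^7 - s^5 + s^2 + 1.
Check for roots in GF(3): P(0) = 1; P(1) = 2; P(2) = 2.
No roots, so no linear factors.
Monic irreducibles of degree 2 over GF(3): s^2 + 1, s^2 + s - 1, s^2 - s - 1.
None of them divide P (all give nonzero remainder).
Degree-3 irreducible divisors: test the 8 monic irreducibles of degree 3 over GF(3).
None of them divide P (all give nonzero remainder).
No irreducible factor of degree ≤ 3 exists, so P is irreducible over GF(3).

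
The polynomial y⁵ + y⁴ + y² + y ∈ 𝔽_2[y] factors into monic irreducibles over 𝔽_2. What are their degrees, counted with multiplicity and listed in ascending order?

1, 1, 1, 2

Write f(y) = y⁵ + y⁴ + y² + y.
Roots in 𝔽_2: f(0) = 0 → root; f(1) = 0 → root.
Linear factors from roots: (y), (y + 1).
Complete factorization: f(y) = (y)·(y + 1)^2·(y² + y + 1).
Factor degrees with multiplicity: 1 + 1 + 1 + 2 = 5.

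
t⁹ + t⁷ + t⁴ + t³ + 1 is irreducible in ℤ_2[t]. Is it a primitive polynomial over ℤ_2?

No

Write f(t) = t⁹ + t⁷ + t⁴ + t³ + 1.
|GF(2^9)^×| = 2^9 − 1 = 511. Prime factorization: 511 = 7·73.
f is primitive ⇔ t has order 511 in GF(2)[t]/(f), i.e. t^(511/q) ≠ 1 for each prime q | 511.
t^(73) mod f = 1
t^(7) mod f = t⁷.
Since t^(73) = 1, the order of t divides 73 < 511; not primitive.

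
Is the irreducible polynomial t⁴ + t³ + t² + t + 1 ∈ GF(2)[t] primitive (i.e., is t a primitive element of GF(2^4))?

No

Write f(t) = t⁴ + t³ + t² + t + 1.
|GF(2^4)^×| = 2^4 − 1 = 15. Prime factorization: 15 = 3·5.
f is primitive ⇔ t has order 15 in GF(2)[t]/(f), i.e. t^(15/q) ≠ 1 for each prime q | 15.
t^(5) mod f = 1
t^(3) mod f = t³.
Since t^(5) = 1, the order of t divides 5 < 15; not primitive.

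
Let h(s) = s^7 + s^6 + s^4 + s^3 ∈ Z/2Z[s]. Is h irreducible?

No

Check for roots in Z/2Z: h(0) = 0 → root; h(1) = 0 → root.
h(0) = 0, so (s) divides h(s); h is reducible.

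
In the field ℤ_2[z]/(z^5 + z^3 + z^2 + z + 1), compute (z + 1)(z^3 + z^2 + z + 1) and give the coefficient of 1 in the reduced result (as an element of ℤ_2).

1

Multiply in ℤ_2[z]: (z + 1)·(z^3 + z^2 + z + 1) = z^4 + 1.
Reduced: z^4 + 1.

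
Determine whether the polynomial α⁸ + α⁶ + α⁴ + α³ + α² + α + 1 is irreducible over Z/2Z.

Yes

Write f(α) = α⁸ + α⁶ + α⁴ + α³ + α² + α + 1.
Check for roots in Z/2Z: f(0) = 1; f(1) = 1.
No roots, so no linear factors.
Monic irreducibles of degree 2 over GF(2): α² + α + 1.
None of them divide f (all give nonzero remainder).
Monic irreducibles of degree 3 over GF(2): α³ + α + 1, α³ + α² + 1.
None of them divide f (all give nonzero remainder).
Monic irreducibles of degree 4 over GF(2): α⁴ + α + 1, α⁴ + α³ + 1, α⁴ + α³ + α² + α + 1.
None of them divide f (all give nonzero remainder).
No irreducible factor of degree ≤ 4 exists, so f is irreducible over GF(2).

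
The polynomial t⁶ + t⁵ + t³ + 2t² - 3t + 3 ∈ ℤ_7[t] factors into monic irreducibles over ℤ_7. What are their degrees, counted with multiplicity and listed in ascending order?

1, 2, 3

Write h(t) = t⁶ + t⁵ + t³ + 2t² - 3t + 3.
Linear factors from roots: (t + 1).
Complete factorization: h(t) = (t + 1)·(t² - t - 1)·(t³ + t² + 2t - 3).
Factor degrees with multiplicity: 1 + 2 + 3 = 6.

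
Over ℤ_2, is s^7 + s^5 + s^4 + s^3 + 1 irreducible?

Write g(s) = s^7 + s^5 + s^4 + s^3 + 1.
Check for roots in ℤ_2: g(0) = 1; g(1) = 1.
No roots, so no linear factors.
Monic irreducibles of degree 2 over GF(2): s^2 + s + 1.
None of them divide g (all give nonzero remainder).
Monic irreducibles of degree 3 over GF(2): s^3 + s + 1, s^3 + s^2 + 1.
None of them divide g (all give nonzero remainder).
No irreducible factor of degree ≤ 3 exists, so g is irreducible over GF(2).

Yes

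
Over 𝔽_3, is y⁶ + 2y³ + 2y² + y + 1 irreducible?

Write m(y) = y⁶ + 2y³ + 2y² + y + 1.
Check for roots in 𝔽_3: m(0) = 1; m(1) = 1; m(2) = 1.
No roots, so no linear factors.
Monic irreducibles of degree 2 over GF(3): y² + 1, y² + y + 2, y² + 2y + 2.
None of them divide m (all give nonzero remainder).
Degree-3 irreducible divisors: test the 8 monic irreducibles of degree 3 over GF(3).
None of them divide m (all give nonzero remainder).
No irreducible factor of degree ≤ 3 exists, so m is irreducible over GF(3).

Yes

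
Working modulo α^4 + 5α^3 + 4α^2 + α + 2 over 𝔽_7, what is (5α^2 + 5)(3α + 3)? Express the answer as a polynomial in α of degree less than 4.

α^3 + α^2 + α + 1

Multiply in 𝔽_7[α]: (5α^2 + 5)·(3α + 3) = α^3 + α^2 + α + 1.
Reduced: α^3 + α^2 + α + 1.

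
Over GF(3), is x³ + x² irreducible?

No

Write h(x) = x³ + x².
Check for roots in GF(3): h(0) = 0 → root; h(1) = 2; h(2) = 0 → root.
h(0) = 0, so (x) divides h(x); h is reducible.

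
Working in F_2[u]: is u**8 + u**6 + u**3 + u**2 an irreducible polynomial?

Write P(u) = u**8 + u**6 + u**3 + u**2.
Check for roots in F_2: P(0) = 0 → root; P(1) = 0 → root.
P(0) = 0, so (u) divides P(u); P is reducible.

No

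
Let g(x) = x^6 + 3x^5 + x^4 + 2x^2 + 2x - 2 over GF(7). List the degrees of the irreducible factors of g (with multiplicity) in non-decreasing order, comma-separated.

Linear factors from roots: (x - 1), (x - 3), (x + 3), (x + 2).
Complete factorization: g(x) = (x + 2)·(x + 3)·(x - 3)·(x - 1)·(x^2 + 2x + 3).
Factor degrees with multiplicity: 1 + 1 + 1 + 1 + 2 = 6.

1, 1, 1, 1, 2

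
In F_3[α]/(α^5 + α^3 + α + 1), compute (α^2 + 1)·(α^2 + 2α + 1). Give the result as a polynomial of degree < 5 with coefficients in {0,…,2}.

Multiply in F_3[α]: (α^2 + 1)·(α^2 + 2α + 1) = α^4 + 2α^3 + 2α^2 + 2α + 1.
Reduced: α^4 + 2α^3 + 2α^2 + 2α + 1.

α^4 + 2α^3 + 2α^2 + 2α + 1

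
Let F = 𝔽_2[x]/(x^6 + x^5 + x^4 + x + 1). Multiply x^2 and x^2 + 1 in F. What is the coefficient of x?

0

Multiply in 𝔽_2[x]: (x^2)·(x^2 + 1) = x^4 + x^2.
Reduced: x^4 + x^2.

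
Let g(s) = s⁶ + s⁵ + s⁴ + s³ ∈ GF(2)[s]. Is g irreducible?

Check for roots in GF(2): g(0) = 0 → root; g(1) = 0 → root.
g(0) = 0, so (s) divides g(s); g is reducible.

No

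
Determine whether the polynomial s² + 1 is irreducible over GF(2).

No

Write h(s) = s² + 1.
Check for roots in GF(2): h(0) = 1; h(1) = 0 → root.
h(1) = 0, so (s − 1) divides h(s); h is reducible.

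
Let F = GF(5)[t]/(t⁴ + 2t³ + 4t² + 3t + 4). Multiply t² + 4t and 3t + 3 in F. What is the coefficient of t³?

Multiply in GF(5)[t]: (t² + 4t)·(3t + 3) = 3t³ + 2t.
Reduced: 3t³ + 2t.

3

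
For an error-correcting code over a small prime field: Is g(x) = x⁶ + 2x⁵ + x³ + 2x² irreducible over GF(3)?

No

Check for roots in GF(3): g(0) = 0 → root; g(1) = 0 → root; g(2) = 0 → root.
g(0) = 0, so (x) divides g(x); g is reducible.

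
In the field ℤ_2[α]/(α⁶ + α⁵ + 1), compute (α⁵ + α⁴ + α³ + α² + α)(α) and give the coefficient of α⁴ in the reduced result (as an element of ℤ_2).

1

Multiply in ℤ_2[α]: (α⁵ + α⁴ + α³ + α² + α)·(α) = α⁶ + α⁵ + α⁴ + α³ + α².
Reduce using α⁶ ≡ α⁵ + 1 (mod α⁶ + α⁵ + 1).
Reduced: α⁴ + α³ + α² + 1.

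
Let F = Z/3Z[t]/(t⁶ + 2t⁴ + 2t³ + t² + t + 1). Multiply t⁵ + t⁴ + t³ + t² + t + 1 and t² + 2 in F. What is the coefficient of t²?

Multiply in Z/3Z[t]: (t⁵ + t⁴ + t³ + t² + t + 1)·(t² + 2) = t⁷ + t⁶ + 2t + 2.
Reduce using t⁶ ≡ t⁴ + t³ + 2t² + 2t + 2 (mod t⁶ + 2t⁴ + 2t³ + t² + t + 1).
Reduced: t⁵ + 2t⁴ + t² + 1.

1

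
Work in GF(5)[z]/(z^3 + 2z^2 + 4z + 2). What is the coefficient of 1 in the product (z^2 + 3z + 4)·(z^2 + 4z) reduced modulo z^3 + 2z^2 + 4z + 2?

Multiply in GF(5)[z]: (z^2 + 3z + 4)·(z^2 + 4z) = z^4 + 2z^3 + z^2 + z.
Reduce using z^3 ≡ 3z^2 + z + 3 (mod z^3 + 2z^2 + 4z + 2).
Reduced: 2z^2 + 4z.

0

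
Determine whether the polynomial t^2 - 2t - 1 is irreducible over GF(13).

Yes

Write g(t) = t^2 - 2t - 1.
Check each element of GF(13) for a root: g(0)=12, g(1)=11, g(2)=12, g(3)=2, g(4)=7, g(5)=1, g(6)=10, g(7)=8, g(8)=8, g(9)=10, g(10)=1, g(11)=7, g(12)=2.
No roots. A degree-2 polynomial over a field with no linear factor is irreducible.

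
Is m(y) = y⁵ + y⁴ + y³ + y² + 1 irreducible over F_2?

Yes

Check for roots in F_2: m(0) = 1; m(1) = 1.
No roots, so no linear factors.
Monic irreducibles of degree 2 over GF(2): y² + y + 1.
None of them divide m (all give nonzero remainder).
No irreducible factor of degree ≤ 2 exists, so m is irreducible over GF(2).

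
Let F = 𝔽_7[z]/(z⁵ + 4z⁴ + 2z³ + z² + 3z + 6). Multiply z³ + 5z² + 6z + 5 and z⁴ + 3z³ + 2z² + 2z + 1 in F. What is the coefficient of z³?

Multiply in 𝔽_7[z]: (z³ + 5z² + 6z + 5)·(z⁴ + 3z³ + 2z² + 2z + 1) = z⁷ + z⁶ + 2z⁵ + 3z³ + 6z² + 2z + 5.
Reduce using z⁵ ≡ 3z⁴ + 5z³ + 6z² + 4z + 1 (mod z⁵ + 4z⁴ + 2z³ + z² + 3z + 6).
Reduced: 6z⁴ + 4z² + 5z + 3.

0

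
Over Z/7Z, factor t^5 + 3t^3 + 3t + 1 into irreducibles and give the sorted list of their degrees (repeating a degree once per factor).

1, 1, 1, 2

Write g(t) = t^5 + 3t^3 + 3t + 1.
Linear factors from roots: (t + 5).
Complete factorization: g(t) = (t + 5)^3·(t^2 + 6t + 6).
Factor degrees with multiplicity: 1 + 1 + 1 + 2 = 5.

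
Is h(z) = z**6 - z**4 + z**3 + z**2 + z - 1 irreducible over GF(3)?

Yes

Check for roots in GF(3): h(0) = 2; h(1) = 2; h(2) = 1.
No roots, so no linear factors.
Monic irreducibles of degree 2 over GF(3): z**2 + 1, z**2 + z - 1, z**2 - z - 1.
None of them divide h (all give nonzero remainder).
Degree-3 irreducible divisors: test the 8 monic irreducibles of degree 3 over GF(3).
None of them divide h (all give nonzero remainder).
No irreducible factor of degree ≤ 3 exists, so h is irreducible over GF(3).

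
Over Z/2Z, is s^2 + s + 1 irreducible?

Yes

Write f(s) = s^2 + s + 1.
Check for roots in Z/2Z: f(0) = 1; f(1) = 1.
No roots. A degree-2 polynomial over a field with no linear factor is irreducible.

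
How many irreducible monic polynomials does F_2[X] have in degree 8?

Gauss's count: N_{2}(8) = (1/8) Σ_{d|8} μ(8/d)·2^d.
Divisors of 8: 1, 2, 4, 8; μ(8/d) for each: 0, 0, -1, 1.
Σ = − 2^4 + 2^8 = 240.
N = 240/8 = 30.

30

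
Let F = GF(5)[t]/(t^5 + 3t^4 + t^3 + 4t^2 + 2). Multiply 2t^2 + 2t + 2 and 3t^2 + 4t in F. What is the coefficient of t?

Multiply in GF(5)[t]: (2t^2 + 2t + 2)·(3t^2 + 4t) = t^4 + 4t^3 + 4t^2 + 3t.
Reduced: t^4 + 4t^3 + 4t^2 + 3t.

3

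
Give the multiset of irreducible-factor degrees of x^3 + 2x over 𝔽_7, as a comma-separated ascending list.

1, 2

Write h(x) = x^3 + 2x.
Linear factors from roots: (x).
Complete factorization: h(x) = (x)·(x^2 + 2).
Factor degrees with multiplicity: 1 + 2 = 3.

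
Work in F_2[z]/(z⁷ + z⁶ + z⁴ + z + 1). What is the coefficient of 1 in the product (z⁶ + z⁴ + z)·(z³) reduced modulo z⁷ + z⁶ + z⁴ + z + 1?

Multiply in F_2[z]: (z⁶ + z⁴ + z)·(z³) = z⁹ + z⁷ + z⁴.
Reduce using z⁷ ≡ z⁶ + z⁴ + z + 1 (mod z⁷ + z⁶ + z⁴ + z + 1).
Reduced: z⁶ + z⁵ + z⁴ + z³ + z.

0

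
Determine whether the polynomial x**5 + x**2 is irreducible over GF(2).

No

Write g(x) = x**5 + x**2.
Check for roots in GF(2): g(0) = 0 → root; g(1) = 0 → root.
g(0) = 0, so (x) divides g(x); g is reducible.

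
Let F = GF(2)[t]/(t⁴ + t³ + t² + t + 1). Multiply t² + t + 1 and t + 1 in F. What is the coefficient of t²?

0

Multiply in GF(2)[t]: (t² + t + 1)·(t + 1) = t³ + 1.
Reduced: t³ + 1.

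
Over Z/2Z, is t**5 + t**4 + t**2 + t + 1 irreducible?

Write P(t) = t**5 + t**4 + t**2 + t + 1.
Check for roots in Z/2Z: P(0) = 1; P(1) = 1.
No roots, so no linear factors.
Monic irreducibles of degree 2 over GF(2): t**2 + t + 1.
None of them divide P (all give nonzero remainder).
No irreducible factor of degree ≤ 2 exists, so P is irreducible over GF(2).

Yes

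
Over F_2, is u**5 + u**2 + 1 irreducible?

Write f(u) = u**5 + u**2 + 1.
Check for roots in F_2: f(0) = 1; f(1) = 1.
No roots, so no linear factors.
Monic irreducibles of degree 2 over GF(2): u**2 + u + 1.
None of them divide f (all give nonzero remainder).
No irreducible factor of degree ≤ 2 exists, so f is irreducible over GF(2).

Yes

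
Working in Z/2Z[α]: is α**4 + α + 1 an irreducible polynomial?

Yes

Write m(α) = α**4 + α + 1.
Check for roots in Z/2Z: m(0) = 1; m(1) = 1.
No roots, so no linear factors.
Monic irreducibles of degree 2 over GF(2): α**2 + α + 1.
None of them divide m (all give nonzero remainder).
No irreducible factor of degree ≤ 2 exists, so m is irreducible over GF(2).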